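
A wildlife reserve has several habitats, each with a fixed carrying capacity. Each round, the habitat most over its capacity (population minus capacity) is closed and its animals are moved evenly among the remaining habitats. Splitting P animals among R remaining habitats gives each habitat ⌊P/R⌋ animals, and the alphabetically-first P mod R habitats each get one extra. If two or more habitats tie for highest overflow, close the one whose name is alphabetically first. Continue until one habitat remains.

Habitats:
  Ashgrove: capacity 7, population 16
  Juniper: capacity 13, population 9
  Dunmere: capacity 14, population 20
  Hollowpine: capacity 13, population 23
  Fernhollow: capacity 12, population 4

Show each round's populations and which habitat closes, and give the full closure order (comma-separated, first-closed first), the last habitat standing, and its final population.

Round 1: Ashgrove=16 Dunmere=20 Fernhollow=4 Hollowpine=23 Juniper=9 → close Hollowpine (overflow 10)
  23÷4 = 5 each, +1 to first 3
Round 2: Ashgrove=22 Dunmere=26 Fernhollow=10 Juniper=14 → close Ashgrove (overflow 15)
  22÷3 = 7 each, +1 to first 1
Round 3: Dunmere=34 Fernhollow=17 Juniper=21 → close Dunmere (overflow 20)
  34÷2 = 17 each, +1 to first 0
Round 4: Fernhollow=34 Juniper=38 → close Juniper (overflow 25)
  38÷1 = 38 each, +1 to first 0

Closure order: Hollowpine, Ashgrove, Dunmere, Juniper
Last habitat: Fernhollow with 72 animals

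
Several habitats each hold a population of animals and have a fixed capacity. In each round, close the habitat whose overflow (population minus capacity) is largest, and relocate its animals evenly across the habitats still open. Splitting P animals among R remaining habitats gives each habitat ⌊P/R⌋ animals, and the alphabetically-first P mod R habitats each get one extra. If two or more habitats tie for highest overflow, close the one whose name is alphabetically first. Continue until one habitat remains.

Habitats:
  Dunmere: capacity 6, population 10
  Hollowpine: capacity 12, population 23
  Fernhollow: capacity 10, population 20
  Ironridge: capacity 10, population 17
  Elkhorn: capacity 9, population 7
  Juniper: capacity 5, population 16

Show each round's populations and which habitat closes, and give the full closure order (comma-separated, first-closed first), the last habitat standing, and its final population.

Round 1: Dunmere=10 Elkhorn=7 Fernhollow=20 Hollowpine=23 Ironridge=17 Juniper=16 → close Hollowpine (overflow 11)
  23÷5 = 4 each, +1 to first 3
Round 2: Dunmere=15 Elkhorn=12 Fernhollow=25 Ironridge=21 Juniper=20 → close Fernhollow (overflow 15)
  25÷4 = 6 each, +1 to first 1
Round 3: Dunmere=22 Elkhorn=18 Ironridge=27 Juniper=26 → close Juniper (overflow 21)
  26÷3 = 8 each, +1 to first 2
Round 4: Dunmere=31 Elkhorn=27 Ironridge=35 → close Dunmere (overflow 25)
  31÷2 = 15 each, +1 to first 1
Round 5: Elkhorn=43 Ironridge=50 → close Ironridge (overflow 40)
  50÷1 = 50 each, +1 to first 0

Closure order: Hollowpine, Fernhollow, Juniper, Dunmere, Ironridge
Last habitat: Elkhorn with 93 animals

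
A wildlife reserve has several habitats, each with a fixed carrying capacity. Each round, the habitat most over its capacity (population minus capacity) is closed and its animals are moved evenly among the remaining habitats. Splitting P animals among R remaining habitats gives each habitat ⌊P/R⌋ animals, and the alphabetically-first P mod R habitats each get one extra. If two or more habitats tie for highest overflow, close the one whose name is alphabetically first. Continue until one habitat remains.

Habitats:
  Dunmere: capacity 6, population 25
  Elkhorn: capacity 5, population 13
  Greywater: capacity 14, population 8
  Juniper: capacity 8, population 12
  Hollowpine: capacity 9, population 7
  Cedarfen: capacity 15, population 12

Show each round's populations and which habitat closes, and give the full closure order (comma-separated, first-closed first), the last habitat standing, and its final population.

Closure order: Dunmere, Elkhorn, Juniper, Cedarfen, Hollowpine
Last habitat: Greywater with 77 animals

Round 1: Cedarfen=12 Dunmere=25 Elkhorn=13 Greywater=8 Hollowpine=7 Juniper=12 → close Dunmere (overflow 19)
  25÷5 = 5 each, +1 to first 0
Round 2: Cedarfen=17 Elkhorn=18 Greywater=13 Hollowpine=12 Juniper=17 → close Elkhorn (overflow 13)
  18÷4 = 4 each, +1 to first 2
Round 3: Cedarfen=22 Greywater=18 Hollowpine=16 Juniper=21 → close Juniper (overflow 13)
  21÷3 = 7 each, +1 to first 0
Round 4: Cedarfen=29 Greywater=25 Hollowpine=23 → close Cedarfen (overflow 14)
  29÷2 = 14 each, +1 to first 1
Round 5: Greywater=40 Hollowpine=37 → close Hollowpine (overflow 28)
  37÷1 = 37 each, +1 to first 0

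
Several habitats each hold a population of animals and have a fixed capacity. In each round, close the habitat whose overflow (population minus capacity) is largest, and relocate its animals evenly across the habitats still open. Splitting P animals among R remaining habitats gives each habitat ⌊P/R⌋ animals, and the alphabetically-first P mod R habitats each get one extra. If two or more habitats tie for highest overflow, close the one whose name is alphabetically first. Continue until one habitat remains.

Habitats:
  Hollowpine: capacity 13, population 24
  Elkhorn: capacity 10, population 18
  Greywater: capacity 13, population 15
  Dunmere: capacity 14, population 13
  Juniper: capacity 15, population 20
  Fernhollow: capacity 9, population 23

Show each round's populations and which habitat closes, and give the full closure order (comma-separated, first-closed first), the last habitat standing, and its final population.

Round 1: Dunmere=13 Elkhorn=18 Fernhollow=23 Greywater=15 Hollowpine=24 Juniper=20 → close Fernhollow (overflow 14)
  23÷5 = 4 each, +1 to first 3
Round 2: Dunmere=18 Elkhorn=23 Greywater=20 Hollowpine=28 Juniper=24 → close Hollowpine (overflow 15)
  28÷4 = 7 each, +1 to first 0
Round 3: Dunmere=25 Elkhorn=30 Greywater=27 Juniper=31 → close Elkhorn (overflow 20)
  30÷3 = 10 each, +1 to first 0
Round 4: Dunmere=35 Greywater=37 Juniper=41 → close Juniper (overflow 26)
  41÷2 = 20 each, +1 to first 1
Round 5: Dunmere=56 Greywater=57 → close Greywater (overflow 44)
  57÷1 = 57 each, +1 to first 0

Closure order: Fernhollow, Hollowpine, Elkhorn, Juniper, Greywater
Last habitat: Dunmere with 113 animals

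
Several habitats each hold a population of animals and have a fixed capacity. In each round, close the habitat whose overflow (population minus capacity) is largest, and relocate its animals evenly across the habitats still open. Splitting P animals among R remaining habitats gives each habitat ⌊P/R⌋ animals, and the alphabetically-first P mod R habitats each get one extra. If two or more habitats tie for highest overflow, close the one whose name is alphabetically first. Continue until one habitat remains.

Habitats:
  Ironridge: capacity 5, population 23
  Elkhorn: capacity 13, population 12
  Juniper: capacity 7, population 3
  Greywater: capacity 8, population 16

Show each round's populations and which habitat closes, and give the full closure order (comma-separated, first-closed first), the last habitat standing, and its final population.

Round 1: Elkhorn=12 Greywater=16 Ironridge=23 Juniper=3 → close Ironridge (overflow 18)
  23÷3 = 7 each, +1 to first 2
Round 2: Elkhorn=20 Greywater=24 Juniper=10 → close Greywater (overflow 16)
  24÷2 = 12 each, +1 to first 0
Round 3: Elkhorn=32 Juniper=22 → close Elkhorn (overflow 19)
  32÷1 = 32 each, +1 to first 0

Closure order: Ironridge, Greywater, Elkhorn
Last habitat: Juniper with 54 animals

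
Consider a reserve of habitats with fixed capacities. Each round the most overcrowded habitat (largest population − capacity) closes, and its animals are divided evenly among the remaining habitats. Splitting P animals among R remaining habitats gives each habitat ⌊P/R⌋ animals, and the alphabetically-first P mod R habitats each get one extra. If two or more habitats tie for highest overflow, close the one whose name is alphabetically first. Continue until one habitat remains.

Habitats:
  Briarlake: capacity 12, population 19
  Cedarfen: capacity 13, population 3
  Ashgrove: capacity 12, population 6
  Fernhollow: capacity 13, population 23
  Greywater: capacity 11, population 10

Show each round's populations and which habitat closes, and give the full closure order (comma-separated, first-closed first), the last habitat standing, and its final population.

Round 1: Ashgrove=6 Briarlake=19 Cedarfen=3 Fernhollow=23 Greywater=10 → close Fernhollow (overflow 10)
  23÷4 = 5 each, +1 to first 3
Round 2: Ashgrove=12 Briarlake=25 Cedarfen=9 Greywater=15 → close Briarlake (overflow 13)
  25÷3 = 8 each, +1 to first 1
Round 3: Ashgrove=21 Cedarfen=17 Greywater=23 → close Greywater (overflow 12)
  23÷2 = 11 each, +1 to first 1
Round 4: Ashgrove=33 Cedarfen=28 → close Ashgrove (overflow 21)
  33÷1 = 33 each, +1 to first 0

Closure order: Fernhollow, Briarlake, Greywater, Ashgrove
Last habitat: Cedarfen with 61 animals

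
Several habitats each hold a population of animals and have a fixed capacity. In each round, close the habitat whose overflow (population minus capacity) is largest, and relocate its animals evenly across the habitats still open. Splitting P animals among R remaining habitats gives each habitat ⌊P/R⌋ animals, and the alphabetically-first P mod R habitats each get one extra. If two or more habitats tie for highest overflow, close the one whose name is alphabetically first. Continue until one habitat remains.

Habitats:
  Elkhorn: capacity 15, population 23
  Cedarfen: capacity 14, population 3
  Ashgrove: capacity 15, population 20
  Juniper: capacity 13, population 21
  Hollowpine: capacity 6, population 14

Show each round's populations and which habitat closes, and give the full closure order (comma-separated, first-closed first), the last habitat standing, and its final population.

Round 1: Ashgrove=20 Cedarfen=3 Elkhorn=23 Hollowpine=14 Juniper=21 → close Elkhorn (overflow 8)
  23÷4 = 5 each, +1 to first 3
Round 2: Ashgrove=26 Cedarfen=9 Hollowpine=20 Juniper=26 → close Hollowpine (overflow 14)
  20÷3 = 6 each, +1 to first 2
Round 3: Ashgrove=33 Cedarfen=16 Juniper=32 → close Juniper (overflow 19)
  32÷2 = 16 each, +1 to first 0
Round 4: Ashgrove=49 Cedarfen=32 → close Ashgrove (overflow 34)
  49÷1 = 49 each, +1 to first 0

Closure order: Elkhorn, Hollowpine, Juniper, Ashgrove
Last habitat: Cedarfen with 81 animals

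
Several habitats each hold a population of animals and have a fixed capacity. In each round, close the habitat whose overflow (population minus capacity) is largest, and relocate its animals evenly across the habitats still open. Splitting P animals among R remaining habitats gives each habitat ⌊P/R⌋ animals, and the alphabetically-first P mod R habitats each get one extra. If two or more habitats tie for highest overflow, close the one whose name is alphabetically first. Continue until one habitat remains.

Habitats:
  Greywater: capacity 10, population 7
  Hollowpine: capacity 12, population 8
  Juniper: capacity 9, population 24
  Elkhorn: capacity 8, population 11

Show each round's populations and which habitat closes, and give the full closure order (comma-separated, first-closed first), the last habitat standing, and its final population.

Round 1: Elkhorn=11 Greywater=7 Hollowpine=8 Juniper=24 → close Juniper (overflow 15)
  24÷3 = 8 each, +1 to first 0
Round 2: Elkhorn=19 Greywater=15 Hollowpine=16 → close Elkhorn (overflow 11)
  19÷2 = 9 each, +1 to first 1
Round 3: Greywater=25 Hollowpine=25 → close Greywater (overflow 15)
  25÷1 = 25 each, +1 to first 0

Closure order: Juniper, Elkhorn, Greywater
Last habitat: Hollowpine with 50 animals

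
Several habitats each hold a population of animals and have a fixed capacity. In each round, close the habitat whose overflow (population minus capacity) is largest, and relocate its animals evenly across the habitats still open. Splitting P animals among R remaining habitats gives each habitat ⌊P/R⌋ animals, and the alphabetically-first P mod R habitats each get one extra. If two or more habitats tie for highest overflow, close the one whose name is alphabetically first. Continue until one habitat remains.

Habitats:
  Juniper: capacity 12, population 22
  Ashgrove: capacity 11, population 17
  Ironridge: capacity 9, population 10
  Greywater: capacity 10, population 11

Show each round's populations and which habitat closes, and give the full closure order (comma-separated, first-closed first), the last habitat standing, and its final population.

Round 1: Ashgrove=17 Greywater=11 Ironridge=10 Juniper=22 → close Juniper (overflow 10)
  22÷3 = 7 each, +1 to first 1
Round 2: Ashgrove=25 Greywater=18 Ironridge=17 → close Ashgrove (overflow 14)
  25÷2 = 12 each, +1 to first 1
Round 3: Greywater=31 Ironridge=29 → close Greywater (overflow 21)
  31÷1 = 31 each, +1 to first 0

Closure order: Juniper, Ashgrove, Greywater
Last habitat: Ironridge with 60 animals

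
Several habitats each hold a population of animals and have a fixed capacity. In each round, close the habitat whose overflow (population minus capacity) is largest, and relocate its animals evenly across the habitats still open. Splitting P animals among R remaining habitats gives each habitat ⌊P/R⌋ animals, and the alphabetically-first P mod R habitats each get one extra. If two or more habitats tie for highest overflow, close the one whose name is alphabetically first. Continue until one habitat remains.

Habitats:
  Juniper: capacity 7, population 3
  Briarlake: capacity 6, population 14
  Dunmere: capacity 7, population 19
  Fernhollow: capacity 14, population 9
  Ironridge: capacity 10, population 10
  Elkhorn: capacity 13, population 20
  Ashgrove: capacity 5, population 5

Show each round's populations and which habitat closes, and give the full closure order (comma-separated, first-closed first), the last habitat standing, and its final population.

Closure order: Dunmere, Briarlake, Elkhorn, Ashgrove, Ironridge, Fernhollow
Last habitat: Juniper with 80 animals

Round 1: Ashgrove=5 Briarlake=14 Dunmere=19 Elkhorn=20 Fernhollow=9 Ironridge=10 Juniper=3 → close Dunmere (overflow 12)
  19÷6 = 3 each, +1 to first 1
Round 2: Ashgrove=9 Briarlake=17 Elkhorn=23 Fernhollow=12 Ironridge=13 Juniper=6 → close Briarlake (overflow 11)
  17÷5 = 3 each, +1 to first 2
Round 3: Ashgrove=13 Elkhorn=27 Fernhollow=15 Ironridge=16 Juniper=9 → close Elkhorn (overflow 14)
  27÷4 = 6 each, +1 to first 3
Round 4: Ashgrove=20 Fernhollow=22 Ironridge=23 Juniper=15 → close Ashgrove (overflow 15)
  20÷3 = 6 each, +1 to first 2
Round 5: Fernhollow=29 Ironridge=30 Juniper=21 → close Ironridge (overflow 20)
  30÷2 = 15 each, +1 to first 0
Round 6: Fernhollow=44 Juniper=36 → close Fernhollow (overflow 30)
  44÷1 = 44 each, +1 to first 0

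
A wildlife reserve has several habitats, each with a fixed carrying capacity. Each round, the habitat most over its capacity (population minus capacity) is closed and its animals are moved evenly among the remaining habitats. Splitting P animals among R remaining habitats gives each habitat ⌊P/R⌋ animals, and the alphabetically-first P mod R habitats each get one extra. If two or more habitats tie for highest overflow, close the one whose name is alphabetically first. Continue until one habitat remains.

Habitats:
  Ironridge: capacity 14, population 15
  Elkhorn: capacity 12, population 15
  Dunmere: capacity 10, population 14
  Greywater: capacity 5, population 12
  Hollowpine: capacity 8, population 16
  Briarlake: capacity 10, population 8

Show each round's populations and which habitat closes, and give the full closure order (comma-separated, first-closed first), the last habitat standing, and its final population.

Round 1: Briarlake=8 Dunmere=14 Elkhorn=15 Greywater=12 Hollowpine=16 Ironridge=15 → close Hollowpine (overflow 8)
  16÷5 = 3 each, +1 to first 1
Round 2: Briarlake=12 Dunmere=17 Elkhorn=18 Greywater=15 Ironridge=18 → close Greywater (overflow 10)
  15÷4 = 3 each, +1 to first 3
Round 3: Briarlake=16 Dunmere=21 Elkhorn=22 Ironridge=21 → close Dunmere (overflow 11)
  21÷3 = 7 each, +1 to first 0
Round 4: Briarlake=23 Elkhorn=29 Ironridge=28 → close Elkhorn (overflow 17)
  29÷2 = 14 each, +1 to first 1
Round 5: Briarlake=38 Ironridge=42 → close Briarlake (overflow 28)
  38÷1 = 38 each, +1 to first 0

Closure order: Hollowpine, Greywater, Dunmere, Elkhorn, Briarlake
Last habitat: Ironridge with 80 animals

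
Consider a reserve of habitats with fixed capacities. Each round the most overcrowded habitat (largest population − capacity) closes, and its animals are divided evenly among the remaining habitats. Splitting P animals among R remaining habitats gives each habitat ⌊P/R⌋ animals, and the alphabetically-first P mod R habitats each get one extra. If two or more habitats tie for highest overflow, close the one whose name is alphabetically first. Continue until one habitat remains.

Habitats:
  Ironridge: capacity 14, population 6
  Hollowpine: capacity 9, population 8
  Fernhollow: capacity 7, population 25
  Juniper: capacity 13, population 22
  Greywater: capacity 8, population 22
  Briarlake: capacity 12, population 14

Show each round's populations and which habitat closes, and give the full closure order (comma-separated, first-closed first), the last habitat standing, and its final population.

Round 1: Briarlake=14 Fernhollow=25 Greywater=22 Hollowpine=8 Ironridge=6 Juniper=22 → close Fernhollow (overflow 18)
  25÷5 = 5 each, +1 to first 0
Round 2: Briarlake=19 Greywater=27 Hollowpine=13 Ironridge=11 Juniper=27 → close Greywater (overflow 19)
  27÷4 = 6 each, +1 to first 3
Round 3: Briarlake=26 Hollowpine=20 Ironridge=18 Juniper=33 → close Juniper (overflow 20)
  33÷3 = 11 each, +1 to first 0
Round 4: Briarlake=37 Hollowpine=31 Ironridge=29 → close Briarlake (overflow 25)
  37÷2 = 18 each, +1 to first 1
Round 5: Hollowpine=50 Ironridge=47 → close Hollowpine (overflow 41)
  50÷1 = 50 each, +1 to first 0

Closure order: Fernhollow, Greywater, Juniper, Briarlake, Hollowpine
Last habitat: Ironridge with 97 animals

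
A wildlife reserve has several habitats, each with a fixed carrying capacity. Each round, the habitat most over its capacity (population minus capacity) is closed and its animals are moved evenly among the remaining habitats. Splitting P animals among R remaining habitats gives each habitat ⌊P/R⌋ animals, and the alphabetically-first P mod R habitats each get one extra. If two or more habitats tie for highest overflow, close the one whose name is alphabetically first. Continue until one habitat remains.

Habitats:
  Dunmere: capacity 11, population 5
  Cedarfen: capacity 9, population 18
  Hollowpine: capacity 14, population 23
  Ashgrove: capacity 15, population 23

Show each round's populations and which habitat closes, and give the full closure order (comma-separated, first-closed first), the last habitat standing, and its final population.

Round 1: Ashgrove=23 Cedarfen=18 Dunmere=5 Hollowpine=23 → close Cedarfen (overflow 9)
  18÷3 = 6 each, +1 to first 0
Round 2: Ashgrove=29 Dunmere=11 Hollowpine=29 → close Hollowpine (overflow 15)
  29÷2 = 14 each, +1 to first 1
Round 3: Ashgrove=44 Dunmere=25 → close Ashgrove (overflow 29)
  44÷1 = 44 each, +1 to first 0

Closure order: Cedarfen, Hollowpine, Ashgrove
Last habitat: Dunmere with 69 animals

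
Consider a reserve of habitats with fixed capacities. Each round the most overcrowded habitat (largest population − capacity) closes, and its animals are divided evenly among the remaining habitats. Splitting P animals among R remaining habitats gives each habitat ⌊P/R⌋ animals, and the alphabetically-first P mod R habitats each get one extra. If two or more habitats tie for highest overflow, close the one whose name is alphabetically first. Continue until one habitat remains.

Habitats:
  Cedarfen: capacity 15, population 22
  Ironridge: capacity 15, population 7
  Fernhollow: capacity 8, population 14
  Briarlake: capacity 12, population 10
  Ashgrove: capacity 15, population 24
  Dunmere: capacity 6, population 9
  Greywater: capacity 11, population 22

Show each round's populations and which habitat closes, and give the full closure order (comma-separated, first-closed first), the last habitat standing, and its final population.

Round 1: Ashgrove=24 Briarlake=10 Cedarfen=22 Dunmere=9 Fernhollow=14 Greywater=22 Ironridge=7 → close Greywater (overflow 11)
  22÷6 = 3 each, +1 to first 4
Round 2: Ashgrove=28 Briarlake=14 Cedarfen=26 Dunmere=13 Fernhollow=17 Ironridge=10 → close Ashgrove (overflow 13)
  28÷5 = 5 each, +1 to first 3
Round 3: Briarlake=20 Cedarfen=32 Dunmere=19 Fernhollow=22 Ironridge=15 → close Cedarfen (overflow 17)
  32÷4 = 8 each, +1 to first 0
Round 4: Briarlake=28 Dunmere=27 Fernhollow=30 Ironridge=23 → close Fernhollow (overflow 22)
  30÷3 = 10 each, +1 to first 0
Round 5: Briarlake=38 Dunmere=37 Ironridge=33 → close Dunmere (overflow 31)
  37÷2 = 18 each, +1 to first 1
Round 6: Briarlake=57 Ironridge=51 → close Briarlake (overflow 45)
  57÷1 = 57 each, +1 to first 0

Closure order: Greywater, Ashgrove, Cedarfen, Fernhollow, Dunmere, Briarlake
Last habitat: Ironridge with 108 animals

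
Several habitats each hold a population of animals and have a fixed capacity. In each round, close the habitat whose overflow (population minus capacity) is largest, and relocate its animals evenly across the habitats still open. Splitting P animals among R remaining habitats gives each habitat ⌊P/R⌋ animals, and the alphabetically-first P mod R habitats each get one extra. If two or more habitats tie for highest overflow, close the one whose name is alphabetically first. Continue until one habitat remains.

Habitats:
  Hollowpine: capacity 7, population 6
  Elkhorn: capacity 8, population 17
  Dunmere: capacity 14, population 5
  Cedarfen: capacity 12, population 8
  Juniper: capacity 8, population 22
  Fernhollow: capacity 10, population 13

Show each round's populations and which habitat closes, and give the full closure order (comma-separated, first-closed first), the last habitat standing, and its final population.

Round 1: Cedarfen=8 Dunmere=5 Elkhorn=17 Fernhollow=13 Hollowpine=6 Juniper=22 → close Juniper (overflow 14)
  22÷5 = 4 each, +1 to first 2
Round 2: Cedarfen=13 Dunmere=10 Elkhorn=21 Fernhollow=17 Hollowpine=10 → close Elkhorn (overflow 13)
  21÷4 = 5 each, +1 to first 1
Round 3: Cedarfen=19 Dunmere=15 Fernhollow=22 Hollowpine=15 → close Fernhollow (overflow 12)
  22÷3 = 7 each, +1 to first 1
Round 4: Cedarfen=27 Dunmere=22 Hollowpine=22 → close Cedarfen (overflow 15)
  27÷2 = 13 each, +1 to first 1
Round 5: Dunmere=36 Hollowpine=35 → close Hollowpine (overflow 28)
  35÷1 = 35 each, +1 to first 0

Closure order: Juniper, Elkhorn, Fernhollow, Cedarfen, Hollowpine
Last habitat: Dunmere with 71 animals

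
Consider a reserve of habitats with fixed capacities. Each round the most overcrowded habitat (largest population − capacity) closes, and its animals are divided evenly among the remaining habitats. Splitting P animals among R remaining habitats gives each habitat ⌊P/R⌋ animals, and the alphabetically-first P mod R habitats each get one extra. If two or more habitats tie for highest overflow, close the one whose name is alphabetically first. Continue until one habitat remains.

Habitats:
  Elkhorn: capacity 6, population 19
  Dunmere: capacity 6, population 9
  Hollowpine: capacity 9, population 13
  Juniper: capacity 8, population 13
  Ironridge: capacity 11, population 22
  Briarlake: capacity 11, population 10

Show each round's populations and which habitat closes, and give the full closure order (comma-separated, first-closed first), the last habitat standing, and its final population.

Round 1: Briarlake=10 Dunmere=9 Elkhorn=19 Hollowpine=13 Ironridge=22 Juniper=13 → close Elkhorn (overflow 13)
  19÷5 = 3 each, +1 to first 4
Round 2: Briarlake=14 Dunmere=13 Hollowpine=17 Ironridge=26 Juniper=16 → close Ironridge (overflow 15)
  26÷4 = 6 each, +1 to first 2
Round 3: Briarlake=21 Dunmere=20 Hollowpine=23 Juniper=22 → close Dunmere (overflow 14)
  20÷3 = 6 each, +1 to first 2
Round 4: Briarlake=28 Hollowpine=30 Juniper=28 → close Hollowpine (overflow 21)
  30÷2 = 15 each, +1 to first 0
Round 5: Briarlake=43 Juniper=43 → close Juniper (overflow 35)
  43÷1 = 43 each, +1 to first 0

Closure order: Elkhorn, Ironridge, Dunmere, Hollowpine, Juniper
Last habitat: Briarlake with 86 animals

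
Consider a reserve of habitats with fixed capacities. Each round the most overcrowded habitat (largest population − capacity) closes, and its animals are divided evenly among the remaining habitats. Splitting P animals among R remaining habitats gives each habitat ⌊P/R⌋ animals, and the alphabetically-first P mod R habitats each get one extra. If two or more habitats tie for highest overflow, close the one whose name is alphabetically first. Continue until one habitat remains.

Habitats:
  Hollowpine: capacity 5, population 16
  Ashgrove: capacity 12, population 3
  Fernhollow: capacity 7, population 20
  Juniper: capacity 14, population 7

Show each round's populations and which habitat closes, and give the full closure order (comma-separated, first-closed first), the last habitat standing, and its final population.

Closure order: Fernhollow, Hollowpine, Ashgrove
Last habitat: Juniper with 46 animals

Round 1: Ashgrove=3 Fernhollow=20 Hollowpine=16 Juniper=7 → close Fernhollow (overflow 13)
  20÷3 = 6 each, +1 to first 2
Round 2: Ashgrove=10 Hollowpine=23 Juniper=13 → close Hollowpine (overflow 18)
  23÷2 = 11 each, +1 to first 1
Round 3: Ashgrove=22 Juniper=24 → close Ashgrove (overflow 10)
  22÷1 = 22 each, +1 to first 0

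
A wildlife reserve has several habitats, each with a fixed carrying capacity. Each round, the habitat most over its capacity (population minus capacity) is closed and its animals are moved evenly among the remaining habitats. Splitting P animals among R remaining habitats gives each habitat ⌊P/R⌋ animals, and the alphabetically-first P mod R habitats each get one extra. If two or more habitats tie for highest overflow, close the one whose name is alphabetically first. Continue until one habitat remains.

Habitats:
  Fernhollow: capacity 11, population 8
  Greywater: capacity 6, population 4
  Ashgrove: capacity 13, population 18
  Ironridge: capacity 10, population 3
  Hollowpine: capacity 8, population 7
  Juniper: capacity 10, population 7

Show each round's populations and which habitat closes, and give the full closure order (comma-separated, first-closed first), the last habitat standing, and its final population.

Round 1: Ashgrove=18 Fernhollow=8 Greywater=4 Hollowpine=7 Ironridge=3 Juniper=7 → close Ashgrove (overflow 5)
  18÷5 = 3 each, +1 to first 3
Round 2: Fernhollow=12 Greywater=8 Hollowpine=11 Ironridge=6 Juniper=10 → close Hollowpine (overflow 3)
  11÷4 = 2 each, +1 to first 3
Round 3: Fernhollow=15 Greywater=11 Ironridge=9 Juniper=12 → close Greywater (overflow 5)
  11÷3 = 3 each, +1 to first 2
Round 4: Fernhollow=19 Ironridge=13 Juniper=15 → close Fernhollow (overflow 8)
  19÷2 = 9 each, +1 to first 1
Round 5: Ironridge=23 Juniper=24 → close Juniper (overflow 14)
  24÷1 = 24 each, +1 to first 0

Closure order: Ashgrove, Hollowpine, Greywater, Fernhollow, Juniper
Last habitat: Ironridge with 47 animals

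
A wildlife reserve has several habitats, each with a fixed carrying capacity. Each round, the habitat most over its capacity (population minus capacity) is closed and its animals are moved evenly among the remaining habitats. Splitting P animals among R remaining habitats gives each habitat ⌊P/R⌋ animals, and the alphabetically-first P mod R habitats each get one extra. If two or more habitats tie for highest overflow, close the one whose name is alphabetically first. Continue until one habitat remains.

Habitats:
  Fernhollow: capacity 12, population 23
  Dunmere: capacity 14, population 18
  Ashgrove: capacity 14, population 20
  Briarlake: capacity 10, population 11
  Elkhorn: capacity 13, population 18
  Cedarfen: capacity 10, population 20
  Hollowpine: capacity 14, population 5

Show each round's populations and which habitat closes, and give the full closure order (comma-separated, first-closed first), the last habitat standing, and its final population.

Round 1: Ashgrove=20 Briarlake=11 Cedarfen=20 Dunmere=18 Elkhorn=18 Fernhollow=23 Hollowpine=5 → close Fernhollow (overflow 11)
  23÷6 = 3 each, +1 to first 5
Round 2: Ashgrove=24 Briarlake=15 Cedarfen=24 Dunmere=22 Elkhorn=22 Hollowpine=8 → close Cedarfen (overflow 14)
  24÷5 = 4 each, +1 to first 4
Round 3: Ashgrove=29 Briarlake=20 Dunmere=27 Elkhorn=27 Hollowpine=12 → close Ashgrove (overflow 15)
  29÷4 = 7 each, +1 to first 1
Round 4: Briarlake=28 Dunmere=34 Elkhorn=34 Hollowpine=19 → close Elkhorn (overflow 21)
  34÷3 = 11 each, +1 to first 1
Round 5: Briarlake=40 Dunmere=45 Hollowpine=30 → close Dunmere (overflow 31)
  45÷2 = 22 each, +1 to first 1
Round 6: Briarlake=63 Hollowpine=52 → close Briarlake (overflow 53)
  63÷1 = 63 each, +1 to first 0

Closure order: Fernhollow, Cedarfen, Ashgrove, Elkhorn, Dunmere, Briarlake
Last habitat: Hollowpine with 115 animals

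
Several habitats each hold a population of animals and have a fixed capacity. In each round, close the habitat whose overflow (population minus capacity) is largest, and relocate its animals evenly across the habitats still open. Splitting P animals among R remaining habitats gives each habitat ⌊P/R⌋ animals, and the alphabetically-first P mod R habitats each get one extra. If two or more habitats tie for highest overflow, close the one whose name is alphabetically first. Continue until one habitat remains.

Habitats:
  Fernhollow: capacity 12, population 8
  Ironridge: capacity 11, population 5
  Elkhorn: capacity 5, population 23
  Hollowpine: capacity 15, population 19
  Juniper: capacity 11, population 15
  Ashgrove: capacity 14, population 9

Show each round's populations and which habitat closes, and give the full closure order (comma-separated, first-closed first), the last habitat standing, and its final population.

Closure order: Elkhorn, Hollowpine, Juniper, Ashgrove, Fernhollow
Last habitat: Ironridge with 79 animals

Round 1: Ashgrove=9 Elkhorn=23 Fernhollow=8 Hollowpine=19 Ironridge=5 Juniper=15 → close Elkhorn (overflow 18)
  23÷5 = 4 each, +1 to first 3
Round 2: Ashgrove=14 Fernhollow=13 Hollowpine=24 Ironridge=9 Juniper=19 → close Hollowpine (overflow 9)
  24÷4 = 6 each, +1 to first 0
Round 3: Ashgrove=20 Fernhollow=19 Ironridge=15 Juniper=25 → close Juniper (overflow 14)
  25÷3 = 8 each, +1 to first 1
Round 4: Ashgrove=29 Fernhollow=27 Ironridge=23 → close Ashgrove (overflow 15)
  29÷2 = 14 each, +1 to first 1
Round 5: Fernhollow=42 Ironridge=37 → close Fernhollow (overflow 30)
  42÷1 = 42 each, +1 to first 0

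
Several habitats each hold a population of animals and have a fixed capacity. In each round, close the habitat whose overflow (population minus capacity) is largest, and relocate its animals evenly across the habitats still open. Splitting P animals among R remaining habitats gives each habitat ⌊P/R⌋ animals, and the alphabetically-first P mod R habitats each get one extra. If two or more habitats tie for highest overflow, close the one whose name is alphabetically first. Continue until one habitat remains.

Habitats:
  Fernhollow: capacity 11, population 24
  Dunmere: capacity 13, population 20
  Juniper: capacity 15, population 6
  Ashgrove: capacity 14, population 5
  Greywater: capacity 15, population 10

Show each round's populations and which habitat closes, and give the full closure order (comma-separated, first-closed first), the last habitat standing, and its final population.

Closure order: Fernhollow, Dunmere, Greywater, Ashgrove
Last habitat: Juniper with 65 animals

Round 1: Ashgrove=5 Dunmere=20 Fernhollow=24 Greywater=10 Juniper=6 → close Fernhollow (overflow 13)
  24÷4 = 6 each, +1 to first 0
Round 2: Ashgrove=11 Dunmere=26 Greywater=16 Juniper=12 → close Dunmere (overflow 13)
  26÷3 = 8 each, +1 to first 2
Round 3: Ashgrove=20 Greywater=25 Juniper=20 → close Greywater (overflow 10)
  25÷2 = 12 each, +1 to first 1
Round 4: Ashgrove=33 Juniper=32 → close Ashgrove (overflow 19)
  33÷1 = 33 each, +1 to first 0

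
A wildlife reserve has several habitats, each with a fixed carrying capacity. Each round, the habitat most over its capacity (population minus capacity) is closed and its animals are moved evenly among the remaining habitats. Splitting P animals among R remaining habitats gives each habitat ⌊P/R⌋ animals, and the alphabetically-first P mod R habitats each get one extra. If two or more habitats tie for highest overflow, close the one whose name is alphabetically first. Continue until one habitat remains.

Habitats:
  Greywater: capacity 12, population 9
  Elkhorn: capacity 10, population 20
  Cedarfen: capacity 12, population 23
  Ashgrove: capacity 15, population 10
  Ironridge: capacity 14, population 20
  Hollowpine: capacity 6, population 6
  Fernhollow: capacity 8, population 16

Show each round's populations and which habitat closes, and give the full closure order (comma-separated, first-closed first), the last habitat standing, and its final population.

Closure order: Cedarfen, Elkhorn, Fernhollow, Ironridge, Hollowpine, Greywater
Last habitat: Ashgrove with 104 animals

Round 1: Ashgrove=10 Cedarfen=23 Elkhorn=20 Fernhollow=16 Greywater=9 Hollowpine=6 Ironridge=20 → close Cedarfen (overflow 11)
  23÷6 = 3 each, +1 to first 5
Round 2: Ashgrove=14 Elkhorn=24 Fernhollow=20 Greywater=13 Hollowpine=10 Ironridge=23 → close Elkhorn (overflow 14)
  24÷5 = 4 each, +1 to first 4
Round 3: Ashgrove=19 Fernhollow=25 Greywater=18 Hollowpine=15 Ironridge=27 → close Fernhollow (overflow 17)
  25÷4 = 6 each, +1 to first 1
Round 4: Ashgrove=26 Greywater=24 Hollowpine=21 Ironridge=33 → close Ironridge (overflow 19)
  33÷3 = 11 each, +1 to first 0
Round 5: Ashgrove=37 Greywater=35 Hollowpine=32 → close Hollowpine (overflow 26)
  32÷2 = 16 each, +1 to first 0
Round 6: Ashgrove=53 Greywater=51 → close Greywater (overflow 39)
  51÷1 = 51 each, +1 to first 0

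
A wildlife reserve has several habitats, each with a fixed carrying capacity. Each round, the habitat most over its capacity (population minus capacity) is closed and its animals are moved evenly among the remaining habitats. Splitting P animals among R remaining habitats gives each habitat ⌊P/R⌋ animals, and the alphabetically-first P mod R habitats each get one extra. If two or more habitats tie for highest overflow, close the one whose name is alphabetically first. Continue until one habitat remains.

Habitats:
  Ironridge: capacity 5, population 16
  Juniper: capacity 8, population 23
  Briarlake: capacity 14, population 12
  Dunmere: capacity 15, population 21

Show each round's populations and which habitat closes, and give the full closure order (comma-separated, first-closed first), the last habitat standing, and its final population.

Round 1: Briarlake=12 Dunmere=21 Ironridge=16 Juniper=23 → close Juniper (overflow 15)
  23÷3 = 7 each, +1 to first 2
Round 2: Briarlake=20 Dunmere=29 Ironridge=23 → close Ironridge (overflow 18)
  23÷2 = 11 each, +1 to first 1
Round 3: Briarlake=32 Dunmere=40 → close Dunmere (overflow 25)
  40÷1 = 40 each, +1 to first 0

Closure order: Juniper, Ironridge, Dunmere
Last habitat: Briarlake with 72 animals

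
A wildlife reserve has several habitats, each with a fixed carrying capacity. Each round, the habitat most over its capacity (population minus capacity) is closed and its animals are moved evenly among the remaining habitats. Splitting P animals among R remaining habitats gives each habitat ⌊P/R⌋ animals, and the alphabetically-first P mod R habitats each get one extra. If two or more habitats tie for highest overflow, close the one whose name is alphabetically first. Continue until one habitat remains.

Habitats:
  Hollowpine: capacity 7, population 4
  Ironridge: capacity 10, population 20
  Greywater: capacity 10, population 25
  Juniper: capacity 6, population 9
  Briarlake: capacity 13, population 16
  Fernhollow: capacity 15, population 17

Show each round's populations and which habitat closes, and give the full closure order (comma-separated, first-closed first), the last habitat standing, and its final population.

Round 1: Briarlake=16 Fernhollow=17 Greywater=25 Hollowpine=4 Ironridge=20 Juniper=9 → close Greywater (overflow 15)
  25÷5 = 5 each, +1 to first 0
Round 2: Briarlake=21 Fernhollow=22 Hollowpine=9 Ironridge=25 Juniper=14 → close Ironridge (overflow 15)
  25÷4 = 6 each, +1 to first 1
Round 3: Briarlake=28 Fernhollow=28 Hollowpine=15 Juniper=20 → close Briarlake (overflow 15)
  28÷3 = 9 each, +1 to first 1
Round 4: Fernhollow=38 Hollowpine=24 Juniper=29 → close Fernhollow (overflow 23)
  38÷2 = 19 each, +1 to first 0
Round 5: Hollowpine=43 Juniper=48 → close Juniper (overflow 42)
  48÷1 = 48 each, +1 to first 0

Closure order: Greywater, Ironridge, Briarlake, Fernhollow, Juniper
Last habitat: Hollowpine with 91 animals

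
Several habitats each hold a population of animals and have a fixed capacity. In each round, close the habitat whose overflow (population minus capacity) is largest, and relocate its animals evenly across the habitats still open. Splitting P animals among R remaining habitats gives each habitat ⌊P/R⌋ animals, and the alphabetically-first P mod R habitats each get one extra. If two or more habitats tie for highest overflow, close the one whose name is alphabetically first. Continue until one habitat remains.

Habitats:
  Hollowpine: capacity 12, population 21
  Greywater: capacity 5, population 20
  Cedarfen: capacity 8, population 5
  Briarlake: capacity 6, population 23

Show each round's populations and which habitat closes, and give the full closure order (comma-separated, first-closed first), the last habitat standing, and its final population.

Round 1: Briarlake=23 Cedarfen=5 Greywater=20 Hollowpine=21 → close Briarlake (overflow 17)
  23÷3 = 7 each, +1 to first 2
Round 2: Cedarfen=13 Greywater=28 Hollowpine=28 → close Greywater (overflow 23)
  28÷2 = 14 each, +1 to first 0
Round 3: Cedarfen=27 Hollowpine=42 → close Hollowpine (overflow 30)
  42÷1 = 42 each, +1 to first 0

Closure order: Briarlake, Greywater, Hollowpine
Last habitat: Cedarfen with 69 animals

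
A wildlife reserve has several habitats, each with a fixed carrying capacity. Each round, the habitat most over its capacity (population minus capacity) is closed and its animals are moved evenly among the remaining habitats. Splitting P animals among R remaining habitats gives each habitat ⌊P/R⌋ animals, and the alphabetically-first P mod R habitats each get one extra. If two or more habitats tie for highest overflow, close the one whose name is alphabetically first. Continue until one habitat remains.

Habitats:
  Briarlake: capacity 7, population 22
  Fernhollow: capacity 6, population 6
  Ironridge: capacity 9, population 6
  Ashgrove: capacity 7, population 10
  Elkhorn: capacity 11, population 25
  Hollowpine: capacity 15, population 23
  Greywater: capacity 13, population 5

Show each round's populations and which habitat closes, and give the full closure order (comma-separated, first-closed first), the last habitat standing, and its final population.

Closure order: Briarlake, Elkhorn, Hollowpine, Ashgrove, Fernhollow, Ironridge
Last habitat: Greywater with 97 animals

Round 1: Ashgrove=10 Briarlake=22 Elkhorn=25 Fernhollow=6 Greywater=5 Hollowpine=23 Ironridge=6 → close Briarlake (overflow 15)
  22÷6 = 3 each, +1 to first 4
Round 2: Ashgrove=14 Elkhorn=29 Fernhollow=10 Greywater=9 Hollowpine=26 Ironridge=9 → close Elkhorn (overflow 18)
  29÷5 = 5 each, +1 to first 4
Round 3: Ashgrove=20 Fernhollow=16 Greywater=15 Hollowpine=32 Ironridge=14 → close Hollowpine (overflow 17)
  32÷4 = 8 each, +1 to first 0
Round 4: Ashgrove=28 Fernhollow=24 Greywater=23 Ironridge=22 → close Ashgrove (overflow 21)
  28÷3 = 9 each, +1 to first 1
Round 5: Fernhollow=34 Greywater=32 Ironridge=31 → close Fernhollow (overflow 28)
  34÷2 = 17 each, +1 to first 0
Round 6: Greywater=49 Ironridge=48 → close Ironridge (overflow 39)
  48÷1 = 48 each, +1 to first 0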